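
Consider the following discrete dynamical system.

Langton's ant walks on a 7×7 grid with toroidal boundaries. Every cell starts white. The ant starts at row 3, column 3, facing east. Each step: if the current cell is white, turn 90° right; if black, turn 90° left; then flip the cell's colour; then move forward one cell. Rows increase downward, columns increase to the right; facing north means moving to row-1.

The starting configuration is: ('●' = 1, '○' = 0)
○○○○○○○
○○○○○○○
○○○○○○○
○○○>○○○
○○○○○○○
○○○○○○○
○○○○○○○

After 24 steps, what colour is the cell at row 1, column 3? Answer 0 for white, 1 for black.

step 0: ○○○○○○○
○○○○○○○
○○○○○○○
○○○>○○○
○○○○○○○
○○○○○○○
○○○○○○○
step 1: ○○○○○○○
○○○○○○○
○○○○○○○
○○○●○○○
○○○v○○○
○○○○○○○
○○○○○○○
step 2: ○○○○○○○
○○○○○○○
○○○○○○○
○○○●○○○
○○<●○○○
○○○○○○○
○○○○○○○
step 3: ○○○○○○○
○○○○○○○
○○○○○○○
○○^●○○○
○○●●○○○
○○○○○○○
○○○○○○○
step 4: ○○○○○○○
○○○○○○○
○○○○○○○
○○●>○○○
○○●●○○○
○○○○○○○
○○○○○○○
step 5: ○○○○○○○
○○○○○○○
○○○^○○○
○○●○○○○
○○●●○○○
○○○○○○○
○○○○○○○
step 6: ○○○○○○○
○○○○○○○
○○○●>○○
○○●○○○○
○○●●○○○
○○○○○○○
○○○○○○○
step 7: ○○○○○○○
○○○○○○○
○○○●●○○
○○●○v○○
○○●●○○○
○○○○○○○
○○○○○○○
step 8: ○○○○○○○
○○○○○○○
○○○●●○○
○○●<●○○
○○●●○○○
○○○○○○○
○○○○○○○
step 9: ○○○○○○○
○○○○○○○
○○○^●○○
○○●●●○○
○○●●○○○
○○○○○○○
○○○○○○○
step 10: ○○○○○○○
○○○○○○○
○○<○●○○
○○●●●○○
○○●●○○○
○○○○○○○
○○○○○○○
step 11: ○○○○○○○
○○^○○○○
○○●○●○○
○○●●●○○
○○●●○○○
○○○○○○○
○○○○○○○
step 12: ○○○○○○○
○○●>○○○
○○●○●○○
○○●●●○○
○○●●○○○
○○○○○○○
○○○○○○○
step 13: ○○○○○○○
○○●●○○○
○○●v●○○
○○●●●○○
○○●●○○○
○○○○○○○
○○○○○○○
step 14: ○○○○○○○
○○●●○○○
○○<●●○○
○○●●●○○
○○●●○○○
○○○○○○○
○○○○○○○
step 15: ○○○○○○○
○○●●○○○
○○○●●○○
○○v●●○○
○○●●○○○
○○○○○○○
○○○○○○○
step 16: ○○○○○○○
○○●●○○○
○○○●●○○
○○○>●○○
○○●●○○○
○○○○○○○
○○○○○○○
step 17: ○○○○○○○
○○●●○○○
○○○^●○○
○○○○●○○
○○●●○○○
○○○○○○○
○○○○○○○
step 18: ○○○○○○○
○○●●○○○
○○<○●○○
○○○○●○○
○○●●○○○
○○○○○○○
○○○○○○○
step 19: ○○○○○○○
○○^●○○○
○○●○●○○
○○○○●○○
○○●●○○○
○○○○○○○
○○○○○○○
step 20: ○○○○○○○
○<○●○○○
○○●○●○○
○○○○●○○
○○●●○○○
○○○○○○○
○○○○○○○
step 21: ○^○○○○○
○●○●○○○
○○●○●○○
○○○○●○○
○○●●○○○
○○○○○○○
○○○○○○○
step 22: ○●>○○○○
○●○●○○○
○○●○●○○
○○○○●○○
○○●●○○○
○○○○○○○
○○○○○○○
step 23: ○●●○○○○
○●v●○○○
○○●○●○○
○○○○●○○
○○●●○○○
○○○○○○○
○○○○○○○
step 24: ○●●○○○○
○<●●○○○
○○●○●○○
○○○○●○○
○○●●○○○
○○○○○○○
○○○○○○○

1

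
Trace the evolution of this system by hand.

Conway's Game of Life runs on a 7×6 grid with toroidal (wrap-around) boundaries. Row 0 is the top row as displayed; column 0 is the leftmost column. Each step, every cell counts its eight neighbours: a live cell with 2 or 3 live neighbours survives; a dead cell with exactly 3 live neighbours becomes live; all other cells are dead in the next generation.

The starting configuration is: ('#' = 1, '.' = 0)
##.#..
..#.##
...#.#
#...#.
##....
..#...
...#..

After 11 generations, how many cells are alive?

7

t=0: ##.#..
..#.##
...#.#
#...#.
##....
..#...
...#..
t=1: ##.#.#
.##..#
#..#..
##..#.
##...#
.##...
.#.#..
t=2: ...#.#
...#.#
...##.
..#.#.
.....#
......
...##.
t=3: ..##.#
..##.#
..#..#
....##
......
....#.
...##.
t=4: .....#
##...#
#.#..#
....##
....##
...##.
..#..#
t=5: .#..##
.#..#.
......
...#..
......
...#..
...#.#
t=6: ..##.#
#...##
......
......
......
....#.
#.##.#
t=7: ..#...
#..###
.....#
......
......
...###
###..#
t=8: ..#...
#..###
#....#
......
....#.
.#####
###..#
t=9: ..#...
##.##.
#.....
.....#
..#.##
......
.....#
t=10: ######
####.#
##..#.
#...##
....##
....##
......
t=11: ......
......
......
.#.#..
...#..
....##
.##...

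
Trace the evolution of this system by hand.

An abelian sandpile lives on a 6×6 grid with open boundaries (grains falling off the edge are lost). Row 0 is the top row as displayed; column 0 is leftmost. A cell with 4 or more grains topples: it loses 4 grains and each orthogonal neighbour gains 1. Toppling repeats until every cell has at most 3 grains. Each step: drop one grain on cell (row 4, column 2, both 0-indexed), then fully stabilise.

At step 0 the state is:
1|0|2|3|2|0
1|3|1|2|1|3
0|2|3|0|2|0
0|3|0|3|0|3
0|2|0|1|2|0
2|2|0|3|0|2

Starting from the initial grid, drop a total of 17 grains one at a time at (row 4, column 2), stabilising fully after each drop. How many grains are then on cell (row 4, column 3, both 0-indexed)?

gen 0: 1|0|2|3|2|0
1|3|1|2|1|3
0|2|3|0|2|0
0|3|0|3|0|3
0|2|0|1|2|0
2|2|0|3|0|2
gen 1: 1|0|2|3|2|0
1|3|1|2|1|3
0|2|3|0|2|0
0|3|0|3|0|3
0|2|1|1|2|0
2|2|0|3|0|2
gen 2: 1|0|2|3|2|0
1|3|1|2|1|3
0|2|3|0|2|0
0|3|0|3|0|3
0|2|2|1|2|0
2|2|0|3|0|2
gen 3: 1|0|2|3|2|0
1|3|1|2|1|3
0|2|3|0|2|0
0|3|0|3|0|3
0|2|3|1|2|0
2|2|0|3|0|2
gen 4: 1|0|2|3|2|0
1|3|1|2|1|3
0|2|3|0|2|0
0|3|1|3|0|3
0|3|0|2|2|0
2|2|1|3|0|2
gen 5: 1|0|2|3|2|0
1|3|1|2|1|3
0|2|3|0|2|0
0|3|1|3|0|3
0|3|1|2|2|0
2|2|1|3|0|2
gen 6: 1|0|2|3|2|0
1|3|1|2|1|3
0|2|3|0|2|0
0|3|1|3|0|3
0|3|2|2|2|0
2|2|1|3|0|2
gen 7: 1|0|2|3|2|0
1|3|1|2|1|3
0|2|3|0|2|0
0|3|1|3|0|3
0|3|3|2|2|0
2|2|1|3|0|2
gen 8: 1|0|2|3|2|0
1|3|1|2|1|3
0|3|3|0|2|0
1|0|3|3|0|3
1|1|1|3|2|0
2|3|2|3|0|2
gen 9: 1|0|2|3|2|0
1|3|1|2|1|3
0|3|3|0|2|0
1|0|3|3|0|3
1|1|2|3|2|0
2|3|2|3|0|2
gen 10: 1|0|2|3|2|0
1|3|1|2|1|3
0|3|3|0|2|0
1|0|3|3|0|3
1|1|3|3|2|0
2|3|2|3|0|2
gen 11: 1|1|2|3|2|0
2|0|3|2|1|3
1|1|1|2|2|0
1|2|2|1|1|3
1|3|3|2|3|0
3|0|1|1|1|2
gen 12: 1|1|2|3|2|0
2|0|3|2|1|3
1|1|1|2|2|0
1|3|3|1|1|3
2|0|1|3|3|0
3|1|2|1|1|2
gen 13: 1|1|2|3|2|0
2|0|3|2|1|3
1|1|1|2|2|0
1|3|3|1|1|3
2|0|2|3|3|0
3|1|2|1|1|2
gen 14: 1|1|2|3|2|0
2|0|3|2|1|3
1|1|1|2|2|0
1|3|3|1|1|3
2|0|3|3|3|0
3|1|2|1|1|2
gen 15: 1|1|2|3|2|0
2|0|3|2|1|3
1|2|2|2|2|0
2|0|1|3|2|3
2|2|2|1|0|1
3|1|3|2|2|2
gen 16: 1|1|2|3|2|0
2|0|3|2|1|3
1|2|2|2|2|0
2|0|1|3|2|3
2|2|3|1|0|1
3|1|3|2|2|2
gen 17: 1|1|2|3|2|0
2|0|3|2|1|3
1|2|2|2|2|0
2|0|2|3|2|3
2|3|1|2|0|1
3|2|0|3|2|2

2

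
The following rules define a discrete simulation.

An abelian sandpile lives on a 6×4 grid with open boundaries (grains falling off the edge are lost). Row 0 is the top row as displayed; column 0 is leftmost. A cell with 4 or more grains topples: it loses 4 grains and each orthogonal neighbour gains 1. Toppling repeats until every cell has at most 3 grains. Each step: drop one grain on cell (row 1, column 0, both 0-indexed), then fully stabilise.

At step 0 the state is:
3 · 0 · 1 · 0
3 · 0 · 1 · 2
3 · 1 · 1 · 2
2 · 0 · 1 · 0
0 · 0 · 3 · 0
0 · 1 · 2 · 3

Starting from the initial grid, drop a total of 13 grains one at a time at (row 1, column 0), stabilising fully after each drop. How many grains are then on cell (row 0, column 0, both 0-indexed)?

step 0: 3 · 0 · 1 · 0
3 · 0 · 1 · 2
3 · 1 · 1 · 2
2 · 0 · 1 · 0
0 · 0 · 3 · 0
0 · 1 · 2 · 3
step 1: 0 · 1 · 1 · 0
2 · 1 · 1 · 2
0 · 2 · 1 · 2
3 · 0 · 1 · 0
0 · 0 · 3 · 0
0 · 1 · 2 · 3
step 2: 0 · 1 · 1 · 0
3 · 1 · 1 · 2
0 · 2 · 1 · 2
3 · 0 · 1 · 0
0 · 0 · 3 · 0
0 · 1 · 2 · 3
step 3: 1 · 1 · 1 · 0
0 · 2 · 1 · 2
1 · 2 · 1 · 2
3 · 0 · 1 · 0
0 · 0 · 3 · 0
0 · 1 · 2 · 3
step 4: 1 · 1 · 1 · 0
1 · 2 · 1 · 2
1 · 2 · 1 · 2
3 · 0 · 1 · 0
0 · 0 · 3 · 0
0 · 1 · 2 · 3
step 5: 1 · 1 · 1 · 0
2 · 2 · 1 · 2
1 · 2 · 1 · 2
3 · 0 · 1 · 0
0 · 0 · 3 · 0
0 · 1 · 2 · 3
step 6: 1 · 1 · 1 · 0
3 · 2 · 1 · 2
1 · 2 · 1 · 2
3 · 0 · 1 · 0
0 · 0 · 3 · 0
0 · 1 · 2 · 3
step 7: 2 · 1 · 1 · 0
0 · 3 · 1 · 2
2 · 2 · 1 · 2
3 · 0 · 1 · 0
0 · 0 · 3 · 0
0 · 1 · 2 · 3
step 8: 2 · 1 · 1 · 0
1 · 3 · 1 · 2
2 · 2 · 1 · 2
3 · 0 · 1 · 0
0 · 0 · 3 · 0
0 · 1 · 2 · 3
step 9: 2 · 1 · 1 · 0
2 · 3 · 1 · 2
2 · 2 · 1 · 2
3 · 0 · 1 · 0
0 · 0 · 3 · 0
0 · 1 · 2 · 3
step 10: 2 · 1 · 1 · 0
3 · 3 · 1 · 2
2 · 2 · 1 · 2
3 · 0 · 1 · 0
0 · 0 · 3 · 0
0 · 1 · 2 · 3
step 11: 3 · 2 · 1 · 0
1 · 0 · 2 · 2
3 · 3 · 1 · 2
3 · 0 · 1 · 0
0 · 0 · 3 · 0
0 · 1 · 2 · 3
step 12: 3 · 2 · 1 · 0
2 · 0 · 2 · 2
3 · 3 · 1 · 2
3 · 0 · 1 · 0
0 · 0 · 3 · 0
0 · 1 · 2 · 3
step 13: 3 · 2 · 1 · 0
3 · 0 · 2 · 2
3 · 3 · 1 · 2
3 · 0 · 1 · 0
0 · 0 · 3 · 0
0 · 1 · 2 · 3

3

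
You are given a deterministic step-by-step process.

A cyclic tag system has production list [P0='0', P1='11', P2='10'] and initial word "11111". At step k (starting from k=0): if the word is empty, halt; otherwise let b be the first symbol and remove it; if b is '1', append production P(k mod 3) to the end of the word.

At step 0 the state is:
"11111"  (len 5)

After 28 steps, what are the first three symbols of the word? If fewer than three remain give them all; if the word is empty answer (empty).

011

k=0  "11111"  (len 5)
k=1  "11110"  (len 5)
k=2  "111011"  (len 6)
k=3  "1101110"  (len 7)
k=4  "1011100"  (len 7)
k=5  "01110011"  (len 8)
k=6  "1110011"  (len 7)
k=7  "1100110"  (len 7)
k=8  "10011011"  (len 8)
k=9  "001101110"  (len 9)
k=10  "01101110"  (len 8)
k=11  "1101110"  (len 7)
k=12  "10111010"  (len 8)
k=13  "01110100"  (len 8)
k=14  "1110100"  (len 7)
k=15  "11010010"  (len 8)
k=16  "10100100"  (len 8)
k=17  "010010011"  (len 9)
k=18  "10010011"  (len 8)
k=19  "00100110"  (len 8)
k=20  "0100110"  (len 7)
k=21  "100110"  (len 6)
k=22  "001100"  (len 6)
k=23  "01100"  (len 5)
k=24  "1100"  (len 4)
k=25  "1000"  (len 4)
k=26  "00011"  (len 5)
k=27  "0011"  (len 4)
k=28  "011"  (len 3)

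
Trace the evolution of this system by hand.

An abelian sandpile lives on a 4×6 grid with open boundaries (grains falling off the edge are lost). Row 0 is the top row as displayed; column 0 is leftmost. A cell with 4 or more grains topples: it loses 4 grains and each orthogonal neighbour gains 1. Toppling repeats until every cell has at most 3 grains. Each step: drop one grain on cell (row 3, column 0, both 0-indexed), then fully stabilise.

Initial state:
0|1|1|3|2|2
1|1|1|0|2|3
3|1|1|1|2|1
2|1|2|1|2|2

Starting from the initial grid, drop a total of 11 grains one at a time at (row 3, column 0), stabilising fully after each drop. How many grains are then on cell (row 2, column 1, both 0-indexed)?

3

step 0: 0|1|1|3|2|2
1|1|1|0|2|3
3|1|1|1|2|1
2|1|2|1|2|2
step 1: 0|1|1|3|2|2
1|1|1|0|2|3
3|1|1|1|2|1
3|1|2|1|2|2
step 2: 0|1|1|3|2|2
2|1|1|0|2|3
0|2|1|1|2|1
1|2|2|1|2|2
step 3: 0|1|1|3|2|2
2|1|1|0|2|3
0|2|1|1|2|1
2|2|2|1|2|2
step 4: 0|1|1|3|2|2
2|1|1|0|2|3
0|2|1|1|2|1
3|2|2|1|2|2
step 5: 0|1|1|3|2|2
2|1|1|0|2|3
1|2|1|1|2|1
0|3|2|1|2|2
step 6: 0|1|1|3|2|2
2|1|1|0|2|3
1|2|1|1|2|1
1|3|2|1|2|2
step 7: 0|1|1|3|2|2
2|1|1|0|2|3
1|2|1|1|2|1
2|3|2|1|2|2
step 8: 0|1|1|3|2|2
2|1|1|0|2|3
1|2|1|1|2|1
3|3|2|1|2|2
step 9: 0|1|1|3|2|2
2|1|1|0|2|3
2|3|1|1|2|1
1|0|3|1|2|2
step 10: 0|1|1|3|2|2
2|1|1|0|2|3
2|3|1|1|2|1
2|0|3|1|2|2
step 11: 0|1|1|3|2|2
2|1|1|0|2|3
2|3|1|1|2|1
3|0|3|1|2|2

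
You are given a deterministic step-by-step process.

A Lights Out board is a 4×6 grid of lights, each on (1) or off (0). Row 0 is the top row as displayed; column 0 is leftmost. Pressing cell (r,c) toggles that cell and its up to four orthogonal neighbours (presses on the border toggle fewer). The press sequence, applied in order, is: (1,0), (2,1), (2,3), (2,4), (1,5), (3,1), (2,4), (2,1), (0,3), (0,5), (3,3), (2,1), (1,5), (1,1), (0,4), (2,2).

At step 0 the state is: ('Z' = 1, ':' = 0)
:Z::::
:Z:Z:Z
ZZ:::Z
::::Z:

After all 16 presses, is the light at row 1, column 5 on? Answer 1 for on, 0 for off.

0

[0] :Z::::
:Z:Z:Z
ZZ:::Z
::::Z:
[1] ZZ::::
Z::Z:Z
:Z:::Z
::::Z:
[2] ZZ::::
ZZ:Z:Z
Z:Z::Z
:Z::Z:
[3] ZZ::::
ZZ:::Z
Z::ZZZ
:Z:ZZ:
[4] ZZ::::
ZZ::ZZ
Z:::::
:Z:Z::
[5] ZZ:::Z
ZZ::::
Z::::Z
:Z:Z::
[6] ZZ:::Z
ZZ::::
ZZ:::Z
Z:ZZ::
[7] ZZ:::Z
ZZ::Z:
ZZ:ZZ:
Z:ZZZ:
[8] ZZ:::Z
Z:::Z:
::ZZZ:
ZZZZZ:
[9] ZZZZZZ
Z::ZZ:
::ZZZ:
ZZZZZ:
[10] ZZZZ::
Z::ZZZ
::ZZZ:
ZZZZZ:
[11] ZZZZ::
Z::ZZZ
::Z:Z:
ZZ::::
[12] ZZZZ::
ZZ:ZZZ
ZZ::Z:
Z:::::
[13] ZZZZ:Z
ZZ:Z::
ZZ::ZZ
Z:::::
[14] Z:ZZ:Z
::ZZ::
Z:::ZZ
Z:::::
[15] Z:Z:Z:
::ZZZ:
Z:::ZZ
Z:::::
[16] Z:Z:Z:
:::ZZ:
ZZZZZZ
Z:Z:::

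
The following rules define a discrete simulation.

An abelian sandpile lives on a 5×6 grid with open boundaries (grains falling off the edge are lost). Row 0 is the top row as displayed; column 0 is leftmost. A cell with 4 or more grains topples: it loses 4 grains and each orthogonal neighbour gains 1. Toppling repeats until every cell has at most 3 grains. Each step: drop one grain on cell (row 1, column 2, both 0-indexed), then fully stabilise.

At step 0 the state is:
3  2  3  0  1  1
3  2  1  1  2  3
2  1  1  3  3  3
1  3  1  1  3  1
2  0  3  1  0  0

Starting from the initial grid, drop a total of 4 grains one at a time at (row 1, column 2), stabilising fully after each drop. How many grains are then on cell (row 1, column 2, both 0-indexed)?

2

step 0: 3  2  3  0  1  1
3  2  1  1  2  3
2  1  1  3  3  3
1  3  1  1  3  1
2  0  3  1  0  0
step 1: 3  2  3  0  1  1
3  2  2  1  2  3
2  1  1  3  3  3
1  3  1  1  3  1
2  0  3  1  0  0
step 2: 3  2  3  0  1  1
3  2  3  1  2  3
2  1  1  3  3  3
1  3  1  1  3  1
2  0  3  1  0  0
step 3: 3  3  0  1  1  1
3  3  1  2  2  3
2  1  2  3  3  3
1  3  1  1  3  1
2  0  3  1  0  0
step 4: 3  3  0  1  1  1
3  3  2  2  2  3
2  1  2  3  3  3
1  3  1  1  3  1
2  0  3  1  0  0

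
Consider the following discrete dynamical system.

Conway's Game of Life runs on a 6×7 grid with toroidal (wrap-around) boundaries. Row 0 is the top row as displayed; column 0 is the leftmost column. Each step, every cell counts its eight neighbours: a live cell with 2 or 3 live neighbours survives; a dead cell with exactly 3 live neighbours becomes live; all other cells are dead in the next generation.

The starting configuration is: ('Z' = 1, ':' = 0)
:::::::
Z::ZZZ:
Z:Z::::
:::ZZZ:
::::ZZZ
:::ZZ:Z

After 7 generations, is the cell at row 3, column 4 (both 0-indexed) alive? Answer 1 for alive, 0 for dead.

0

step 0: :::::::
Z::ZZZ:
Z:Z::::
:::ZZZ:
::::ZZZ
:::ZZ:Z
step 1: ::::::Z
:Z:ZZ:Z
:ZZ::::
:::Z:::
::::::Z
:::ZZ:Z
step 2: ::Z:::Z
:Z:Z:Z:
ZZ::Z::
::Z::::
:::ZZZ:
Z:::::Z
step 3: :ZZ::ZZ
:Z:ZZZZ
ZZ:ZZ::
:ZZ::Z:
:::ZZZZ
Z::ZZ:Z
step 4: :Z:::::
:::::::
:::::::
:Z:::::
:Z:::::
:Z:::::
step 5: :::::::
:::::::
:::::::
:::::::
ZZZ::::
ZZZ::::
step 6: :Z:::::
:::::::
:::::::
:Z:::::
Z:Z::::
Z:Z::::
step 7: :Z:::::
:::::::
:::::::
:Z:::::
Z:Z::::
Z:Z::::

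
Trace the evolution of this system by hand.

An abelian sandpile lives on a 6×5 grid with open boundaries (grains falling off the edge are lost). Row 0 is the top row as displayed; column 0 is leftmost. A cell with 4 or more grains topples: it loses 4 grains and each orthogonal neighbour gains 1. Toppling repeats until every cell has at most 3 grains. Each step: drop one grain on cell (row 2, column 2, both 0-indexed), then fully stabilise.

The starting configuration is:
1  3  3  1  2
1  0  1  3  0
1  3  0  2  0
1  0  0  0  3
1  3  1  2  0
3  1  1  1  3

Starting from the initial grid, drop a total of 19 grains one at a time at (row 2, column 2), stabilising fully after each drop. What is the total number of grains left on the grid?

58

0) 1  3  3  1  2
1  0  1  3  0
1  3  0  2  0
1  0  0  0  3
1  3  1  2  0
3  1  1  1  3
1) 1  3  3  1  2
1  0  1  3  0
1  3  1  2  0
1  0  0  0  3
1  3  1  2  0
3  1  1  1  3
2) 1  3  3  1  2
1  0  1  3  0
1  3  2  2  0
1  0  0  0  3
1  3  1  2  0
3  1  1  1  3
3) 1  3  3  1  2
1  0  1  3  0
1  3  3  2  0
1  0  0  0  3
1  3  1  2  0
3  1  1  1  3
4) 1  3  3  1  2
1  1  2  3  0
2  0  1  3  0
1  1  1  0  3
1  3  1  2  0
3  1  1  1  3
5) 1  3  3  1  2
1  1  2  3  0
2  0  2  3  0
1  1  1  0  3
1  3  1  2  0
3  1  1  1  3
6) 1  3  3  1  2
1  1  2  3  0
2  0  3  3  0
1  1  1  0  3
1  3  1  2  0
3  1  1  1  3
7) 2  0  1  3  2
1  3  1  1  1
2  1  2  1  1
1  1  2  1  3
1  3  1  2  0
3  1  1  1  3
8) 2  0  1  3  2
1  3  1  1  1
2  1  3  1  1
1  1  2  1  3
1  3  1  2  0
3  1  1  1  3
9) 2  0  1  3  2
1  3  2  1  1
2  2  0  2  1
1  1  3  1  3
1  3  1  2  0
3  1  1  1  3
10) 2  0  1  3  2
1  3  2  1  1
2  2  1  2  1
1  1  3  1  3
1  3  1  2  0
3  1  1  1  3
11) 2  0  1  3  2
1  3  2  1  1
2  2  2  2  1
1  1  3  1  3
1  3  1  2  0
3  1  1  1  3
12) 2  0  1  3  2
1  3  2  1  1
2  2  3  2  1
1  1  3  1  3
1  3  1  2  0
3  1  1  1  3
13) 2  0  1  3  2
1  3  3  1  1
2  3  1  3  1
1  2  0  2  3
1  3  2  2  0
3  1  1  1  3
14) 2  0  1  3  2
1  3  3  1  1
2  3  2  3  1
1  2  0  2  3
1  3  2  2  0
3  1  1  1  3
15) 2  0  1  3  2
1  3  3  1  1
2  3  3  3  1
1  2  0  2  3
1  3  2  2  0
3  1  1  1  3
16) 2  1  2  3  2
2  1  1  3  1
3  1  3  0  2
1  3  1  3  3
1  3  2  2  0
3  1  1  1  3
17) 2  1  2  3  2
2  1  2  3  1
3  2  0  1  2
1  3  2  3  3
1  3  2  2  0
3  1  1  1  3
18) 2  1  2  3  2
2  1  2  3  1
3  2  1  1  2
1  3  2  3  3
1  3  2  2  0
3  1  1  1  3
19) 2  1  2  3  2
2  1  2  3  1
3  2  2  1  2
1  3  2  3  3
1  3  2  2  0
3  1  1  1  3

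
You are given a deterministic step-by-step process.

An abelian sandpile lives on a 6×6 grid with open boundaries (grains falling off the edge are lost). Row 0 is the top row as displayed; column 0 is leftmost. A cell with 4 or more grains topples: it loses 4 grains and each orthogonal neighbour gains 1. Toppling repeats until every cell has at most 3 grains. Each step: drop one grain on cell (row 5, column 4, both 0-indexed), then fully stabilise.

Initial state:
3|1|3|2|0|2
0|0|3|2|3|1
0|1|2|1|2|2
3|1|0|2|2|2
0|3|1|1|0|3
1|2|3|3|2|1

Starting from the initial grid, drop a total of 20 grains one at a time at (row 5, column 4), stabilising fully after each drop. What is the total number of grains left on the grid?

t=0: 3|1|3|2|0|2
0|0|3|2|3|1
0|1|2|1|2|2
3|1|0|2|2|2
0|3|1|1|0|3
1|2|3|3|2|1
t=1: 3|1|3|2|0|2
0|0|3|2|3|1
0|1|2|1|2|2
3|1|0|2|2|2
0|3|1|1|0|3
1|2|3|3|3|1
t=2: 3|1|3|2|0|2
0|0|3|2|3|1
0|1|2|1|2|2
3|1|0|2|2|2
0|3|2|2|1|3
1|3|0|1|1|2
t=3: 3|1|3|2|0|2
0|0|3|2|3|1
0|1|2|1|2|2
3|1|0|2|2|2
0|3|2|2|1|3
1|3|0|1|2|2
t=4: 3|1|3|2|0|2
0|0|3|2|3|1
0|1|2|1|2|2
3|1|0|2|2|2
0|3|2|2|1|3
1|3|0|1|3|2
t=5: 3|1|3|2|0|2
0|0|3|2|3|1
0|1|2|1|2|2
3|1|0|2|2|2
0|3|2|2|2|3
1|3|0|2|0|3
t=6: 3|1|3|2|0|2
0|0|3|2|3|1
0|1|2|1|2|2
3|1|0|2|2|2
0|3|2|2|2|3
1|3|0|2|1|3
t=7: 3|1|3|2|0|2
0|0|3|2|3|1
0|1|2|1|2|2
3|1|0|2|2|2
0|3|2|2|2|3
1|3|0|2|2|3
t=8: 3|1|3|2|0|2
0|0|3|2|3|1
0|1|2|1|2|2
3|1|0|2|2|2
0|3|2|2|2|3
1|3|0|2|3|3
t=9: 3|1|3|2|0|2
0|0|3|2|3|1
0|1|2|1|2|2
3|1|0|2|3|3
0|3|2|3|0|1
1|3|0|3|2|1
t=10: 3|1|3|2|0|2
0|0|3|2|3|1
0|1|2|1|2|2
3|1|0|2|3|3
0|3|2|3|0|1
1|3|0|3|3|1
t=11: 3|1|3|2|0|2
0|0|3|2|3|1
0|1|2|1|2|2
3|1|0|3|3|3
0|3|3|0|2|1
1|3|1|1|1|2
t=12: 3|1|3|2|0|2
0|0|3|2|3|1
0|1|2|1|2|2
3|1|0|3|3|3
0|3|3|0|2|1
1|3|1|1|2|2
t=13: 3|1|3|2|0|2
0|0|3|2|3|1
0|1|2|1|2|2
3|1|0|3|3|3
0|3|3|0|2|1
1|3|1|1|3|2
t=14: 3|1|3|2|0|2
0|0|3|2|3|1
0|1|2|1|2|2
3|1|0|3|3|3
0|3|3|0|3|1
1|3|1|2|0|3
t=15: 3|1|3|2|0|2
0|0|3|2|3|1
0|1|2|1|2|2
3|1|0|3|3|3
0|3|3|0|3|1
1|3|1|2|1|3
t=16: 3|1|3|2|0|2
0|0|3|2|3|1
0|1|2|1|2|2
3|1|0|3|3|3
0|3|3|0|3|1
1|3|1|2|2|3
t=17: 3|1|3|2|0|2
0|0|3|2|3|1
0|1|2|1|2|2
3|1|0|3|3|3
0|3|3|0|3|1
1|3|1|2|3|3
t=18: 3|1|3|2|0|2
0|0|3|2|3|1
0|1|2|2|3|3
3|1|1|0|2|1
0|3|3|2|2|0
1|3|1|3|2|1
t=19: 3|1|3|2|0|2
0|0|3|2|3|1
0|1|2|2|3|3
3|1|1|0|2|1
0|3|3|2|2|0
1|3|1|3|3|1
t=20: 3|1|3|2|0|2
0|0|3|2|3|1
0|1|2|2|3|3
3|1|1|0|2|1
0|3|3|3|3|0
1|3|2|0|1|2

60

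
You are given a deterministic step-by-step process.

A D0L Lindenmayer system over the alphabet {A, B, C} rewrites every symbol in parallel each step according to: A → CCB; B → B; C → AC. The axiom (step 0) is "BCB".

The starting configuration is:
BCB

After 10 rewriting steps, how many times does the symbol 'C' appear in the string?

gen 0: BCB
gen 1: BACB
gen 2: BCCBACB
gen 3: BACACBCCBACB
gen 4: BCCBACCCBACBACACBCCBACB
gen 5: BACACBCCBACACACBCCBACBCCBACCCBACBACACBCCBACB
gen 6: BCCBACCCBACBACACBCCBACCCBACCCBACBACACBCCBACBACACBCCBACACACBCCBACBCCBACCCBACBACACBCCBACB
gen 7: BACACBCCBACACACBCCBACBCCBACCCBACBACACBCCBACACACBCCBACACACB…BACBACACBCCBACBACACBCCBACACACBCCBACBCCBACCCBACBACACBCCBACB  (len 172)
gen 8: BCCBACCCBACBACACBCCBACCCBACCCBACBACACBCCBACBACACBCCBACACAC…BACBACACBCCBACBACACBCCBACACACBCCBACBCCBACCCBACBACACBCCBACB  (len 343)
gen 9: BACACBCCBACACACBCCBACBCCBACCCBACBACACBCCBACACACBCCBACACACB…BACBACACBCCBACBACACBCCBACACACBCCBACBCCBACCCBACBACACBCCBACB  (len 684)
gen 10: BCCBACCCBACBACACBCCBACCCBACCCBACBACACBCCBACBACACBCCBACACAC…BACBACACBCCBACBACACBCCBACACACBCCBACBCCBACCCBACBACACBCCBACB  (len 1367)

683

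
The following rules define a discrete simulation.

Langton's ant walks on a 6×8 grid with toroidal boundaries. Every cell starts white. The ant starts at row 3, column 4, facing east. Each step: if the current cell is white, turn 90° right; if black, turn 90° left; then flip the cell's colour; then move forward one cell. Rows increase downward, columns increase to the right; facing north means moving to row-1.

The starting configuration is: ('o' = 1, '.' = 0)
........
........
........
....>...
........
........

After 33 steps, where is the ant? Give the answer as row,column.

[0] ........
........
........
....>...
........
........
[1] ........
........
........
....o...
....v...
........
[2] ........
........
........
....o...
...<o...
........
[3] ........
........
........
...^o...
...oo...
........
[4] ........
........
........
...o>...
...oo...
........
[5] ........
........
....^...
...o....
...oo...
........
[6] ........
........
....o>..
...o....
...oo...
........
[7] ........
........
....oo..
...o.v..
...oo...
........
[8] ........
........
....oo..
...o<o..
...oo...
........
[9] ........
........
....^o..
...ooo..
...oo...
........
[10] ........
........
...<.o..
...ooo..
...oo...
........
[11] ........
...^....
...o.o..
...ooo..
...oo...
........
[12] ........
...o>...
...o.o..
...ooo..
...oo...
........
[13] ........
...oo...
...ovo..
...ooo..
...oo...
........
[14] ........
...oo...
...<oo..
...ooo..
...oo...
........
[15] ........
...oo...
....oo..
...voo..
...oo...
........
[16] ........
...oo...
....oo..
....>o..
...oo...
........
[17] ........
...oo...
....^o..
.....o..
...oo...
........
[18] ........
...oo...
...<.o..
.....o..
...oo...
........
[19] ........
...^o...
...o.o..
.....o..
...oo...
........
[20] ........
..<.o...
...o.o..
.....o..
...oo...
........
[21] ..^.....
..o.o...
...o.o..
.....o..
...oo...
........
[22] ..o>....
..o.o...
...o.o..
.....o..
...oo...
........
[23] ..oo....
..ovo...
...o.o..
.....o..
...oo...
........
[24] ..oo....
..<oo...
...o.o..
.....o..
...oo...
........
[25] ..oo....
...oo...
..vo.o..
.....o..
...oo...
........
[26] ..oo....
...oo...
.<oo.o..
.....o..
...oo...
........
[27] ..oo....
.^.oo...
.ooo.o..
.....o..
...oo...
........
[28] ..oo....
.o>oo...
.ooo.o..
.....o..
...oo...
........
[29] ..oo....
.oooo...
.ovo.o..
.....o..
...oo...
........
[30] ..oo....
.oooo...
.o.>.o..
.....o..
...oo...
........
[31] ..oo....
.oo^o...
.o...o..
.....o..
...oo...
........
[32] ..oo....
.o<.o...
.o...o..
.....o..
...oo...
........
[33] ..oo....
.o..o...
.ov..o..
.....o..
...oo...
........

2,2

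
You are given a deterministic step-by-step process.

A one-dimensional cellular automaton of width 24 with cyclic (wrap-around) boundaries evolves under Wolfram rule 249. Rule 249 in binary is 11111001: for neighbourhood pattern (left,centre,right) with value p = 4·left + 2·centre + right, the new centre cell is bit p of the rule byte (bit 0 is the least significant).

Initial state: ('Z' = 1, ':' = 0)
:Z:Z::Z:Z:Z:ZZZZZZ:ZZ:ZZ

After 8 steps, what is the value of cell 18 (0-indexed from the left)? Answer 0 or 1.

1

k=0  :Z:Z::Z:Z:Z:ZZZZZZ:ZZ:ZZ
k=1  Z:Z:Z::Z:Z:ZZZZZZZZZZZZZ
k=2  ZZ:Z:Z::Z:ZZZZZZZZZZZZZZ
k=3  ZZZ:Z:Z::ZZZZZZZZZZZZZZZ
k=4  ZZZZ:Z:Z:ZZZZZZZZZZZZZZZ
k=5  ZZZZZ:Z:ZZZZZZZZZZZZZZZZ
k=6  ZZZZZZ:ZZZZZZZZZZZZZZZZZ
k=7  ZZZZZZZZZZZZZZZZZZZZZZZZ
k=8  ZZZZZZZZZZZZZZZZZZZZZZZZ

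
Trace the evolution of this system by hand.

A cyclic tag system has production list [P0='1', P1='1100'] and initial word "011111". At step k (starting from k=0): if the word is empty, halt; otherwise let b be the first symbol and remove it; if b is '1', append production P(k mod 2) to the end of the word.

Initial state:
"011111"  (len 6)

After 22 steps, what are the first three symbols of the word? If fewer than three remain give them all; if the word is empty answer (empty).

[0] "011111"  (len 6)
[1] "11111"  (len 5)
[2] "11111100"  (len 8)
[3] "11111001"  (len 8)
[4] "11110011100"  (len 11)
[5] "11100111001"  (len 11)
[6] "11001110011100"  (len 14)
[7] "10011100111001"  (len 14)
[8] "00111001110011100"  (len 17)
[9] "0111001110011100"  (len 16)
[10] "111001110011100"  (len 15)
[11] "110011100111001"  (len 15)
[12] "100111001110011100"  (len 18)
[13] "001110011100111001"  (len 18)
[14] "01110011100111001"  (len 17)
[15] "1110011100111001"  (len 16)
[16] "1100111001110011100"  (len 19)
[17] "1001110011100111001"  (len 19)
[18] "0011100111001110011100"  (len 22)
[19] "011100111001110011100"  (len 21)
[20] "11100111001110011100"  (len 20)
[21] "11001110011100111001"  (len 20)
[22] "10011100111001110011100"  (len 23)

100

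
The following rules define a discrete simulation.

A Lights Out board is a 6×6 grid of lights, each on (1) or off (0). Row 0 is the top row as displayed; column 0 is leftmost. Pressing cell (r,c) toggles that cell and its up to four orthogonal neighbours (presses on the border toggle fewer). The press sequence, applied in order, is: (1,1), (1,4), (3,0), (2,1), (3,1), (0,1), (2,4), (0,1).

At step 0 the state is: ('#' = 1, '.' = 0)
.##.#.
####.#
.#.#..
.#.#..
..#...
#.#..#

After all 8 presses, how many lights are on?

13

k=0  .##.#.
####.#
.#.#..
.#.#..
..#...
#.#..#
k=1  ..#.#.
...#.#
...#..
.#.#..
..#...
#.#..#
k=2  ..#...
....#.
...##.
.#.#..
..#...
#.#..#
k=3  ..#...
....#.
#..##.
#..#..
#.#...
#.#..#
k=4  ..#...
.#..#.
.####.
##.#..
#.#...
#.#..#
k=5  ..#...
.#..#.
..###.
..##..
###...
#.#..#
k=6  ##....
....#.
..###.
..##..
###...
#.#..#
k=7  ##....
......
..#..#
..###.
###...
#.#..#
k=8  ..#...
.#....
..#..#
..###.
###...
#.#..#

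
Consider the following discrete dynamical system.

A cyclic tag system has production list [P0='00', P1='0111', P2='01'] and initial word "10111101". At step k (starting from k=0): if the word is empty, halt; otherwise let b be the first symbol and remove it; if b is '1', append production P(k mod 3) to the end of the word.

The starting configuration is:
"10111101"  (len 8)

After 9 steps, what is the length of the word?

15

step 0: "10111101"  (len 8)
step 1: "011110100"  (len 9)
step 2: "11110100"  (len 8)
step 3: "111010001"  (len 9)
step 4: "1101000100"  (len 10)
step 5: "1010001000111"  (len 13)
step 6: "01000100011101"  (len 14)
step 7: "1000100011101"  (len 13)
step 8: "0001000111010111"  (len 16)
step 9: "001000111010111"  (len 15)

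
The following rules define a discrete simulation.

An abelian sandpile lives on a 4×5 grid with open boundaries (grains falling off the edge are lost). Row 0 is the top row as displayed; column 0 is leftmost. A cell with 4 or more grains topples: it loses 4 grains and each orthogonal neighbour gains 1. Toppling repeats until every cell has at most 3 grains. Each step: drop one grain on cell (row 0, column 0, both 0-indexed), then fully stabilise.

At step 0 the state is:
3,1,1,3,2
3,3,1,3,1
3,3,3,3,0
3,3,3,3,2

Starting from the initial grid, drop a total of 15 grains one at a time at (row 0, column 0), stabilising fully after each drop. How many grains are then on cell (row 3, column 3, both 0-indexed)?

1

k=0  3,1,1,3,2
3,3,1,3,1
3,3,3,3,0
3,3,3,3,2
k=1  1,3,3,0,3
2,2,0,2,2
2,3,3,2,1
1,2,2,1,3
k=2  2,3,3,0,3
2,2,0,2,2
2,3,3,2,1
1,2,2,1,3
k=3  3,3,3,0,3
2,2,0,2,2
2,3,3,2,1
1,2,2,1,3
k=4  1,1,0,1,3
3,3,1,2,2
2,3,3,2,1
1,2,2,1,3
k=5  2,1,0,1,3
3,3,1,2,2
2,3,3,2,1
1,2,2,1,3
k=6  3,1,0,1,3
3,3,1,2,2
2,3,3,2,1
1,2,2,1,3
k=7  1,3,0,1,3
2,1,3,2,2
0,2,0,3,1
2,3,3,1,3
k=8  2,3,0,1,3
2,1,3,2,2
0,2,0,3,1
2,3,3,1,3
k=9  3,3,0,1,3
2,1,3,2,2
0,2,0,3,1
2,3,3,1,3
k=10  1,0,1,1,3
3,2,3,2,2
0,2,0,3,1
2,3,3,1,3
k=11  2,0,1,1,3
3,2,3,2,2
0,2,0,3,1
2,3,3,1,3
k=12  3,0,1,1,3
3,2,3,2,2
0,2,0,3,1
2,3,3,1,3
k=13  1,1,1,1,3
0,3,3,2,2
1,2,0,3,1
2,3,3,1,3
k=14  2,1,1,1,3
0,3,3,2,2
1,2,0,3,1
2,3,3,1,3
k=15  3,1,1,1,3
0,3,3,2,2
1,2,0,3,1
2,3,3,1,3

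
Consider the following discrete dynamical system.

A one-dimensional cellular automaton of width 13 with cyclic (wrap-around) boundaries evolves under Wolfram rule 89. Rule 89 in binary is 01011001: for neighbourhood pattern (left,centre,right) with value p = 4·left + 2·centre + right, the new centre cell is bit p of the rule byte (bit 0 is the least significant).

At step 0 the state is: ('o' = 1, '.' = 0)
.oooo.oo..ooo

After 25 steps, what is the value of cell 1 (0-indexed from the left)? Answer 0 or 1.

0

0) .oooo.oo..ooo
1) .o..o.ooo.o.o
2) ..o...o.o....
3) o..oo....oooo
4) oo.ooooo.o...
5) oo.o...o..oo.
6) oo..oo..o.oo.
7) ooo.ooo...oo.
8) o.o.o.ooo.oo.
9) ......o.o.oo.
10) ooooo.....ooo
11) ....ooooo.o..
12) ooo.o...o..oo
13) ..o..oo..o.o.
14) o..o.ooo....o
15) oo...o.oooo.o
16) .ooo...o..o.o
17) .o.ooo..o....
18) ...o.oo..oooo
19) oo...ooo.o..o
20) .ooo.o.o..o.o
21) .o.o....o....
22) ....ooo..oooo
23) ooo.o.oo.o..o
24) ..o...oo..o.o
25) o..oo.ooo....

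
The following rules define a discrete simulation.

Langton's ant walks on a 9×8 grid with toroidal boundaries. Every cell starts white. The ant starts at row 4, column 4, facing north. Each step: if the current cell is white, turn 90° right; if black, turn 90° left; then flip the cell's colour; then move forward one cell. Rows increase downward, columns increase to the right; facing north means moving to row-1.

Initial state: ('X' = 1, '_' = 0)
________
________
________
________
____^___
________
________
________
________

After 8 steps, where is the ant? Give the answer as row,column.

4,4

[0] ________
________
________
________
____^___
________
________
________
________
[1] ________
________
________
________
____X>__
________
________
________
________
[2] ________
________
________
________
____XX__
_____v__
________
________
________
[3] ________
________
________
________
____XX__
____<X__
________
________
________
[4] ________
________
________
________
____^X__
____XX__
________
________
________
[5] ________
________
________
________
___<_X__
____XX__
________
________
________
[6] ________
________
________
___^____
___X_X__
____XX__
________
________
________
[7] ________
________
________
___X>___
___X_X__
____XX__
________
________
________
[8] ________
________
________
___XX___
___XvX__
____XX__
________
________
________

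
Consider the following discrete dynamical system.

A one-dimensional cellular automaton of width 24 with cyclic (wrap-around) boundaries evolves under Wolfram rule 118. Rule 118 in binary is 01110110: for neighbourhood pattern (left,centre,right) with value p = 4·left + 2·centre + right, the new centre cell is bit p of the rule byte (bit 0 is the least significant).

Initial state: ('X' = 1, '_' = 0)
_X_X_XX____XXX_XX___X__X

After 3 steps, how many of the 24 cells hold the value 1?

9

[0] _X_X_XX____XXX_XX___X__X
[1] XXXXX_XX__X__XX_XX_XXXXX
[2] ____XX_XXXXXX_XX_XX_____
[3] ___X_XX_____XX_XX_XX____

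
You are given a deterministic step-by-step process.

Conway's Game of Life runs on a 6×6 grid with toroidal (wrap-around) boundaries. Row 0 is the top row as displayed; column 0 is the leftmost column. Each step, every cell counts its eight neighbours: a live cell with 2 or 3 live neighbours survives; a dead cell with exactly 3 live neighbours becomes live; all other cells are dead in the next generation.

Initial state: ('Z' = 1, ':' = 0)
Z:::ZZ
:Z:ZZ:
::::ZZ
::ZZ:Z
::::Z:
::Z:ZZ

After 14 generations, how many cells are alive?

gen 0: Z:::ZZ
:Z:ZZ:
::::ZZ
::ZZ:Z
::::Z:
::Z:ZZ
gen 1: ZZZ:::
:::Z::
Z::::Z
:::Z:Z
::Z:::
Z:::::
gen 2: ZZZ:::
::Z::Z
Z::::Z
Z:::ZZ
::::::
Z:Z:::
gen 3: Z:ZZ:Z
::Z::Z
:Z::::
Z:::Z:
ZZ::::
Z:Z:::
gen 4: Z:ZZZZ
::ZZZZ
ZZ:::Z
Z::::Z
Z:::::
::ZZ::
gen 5: Z:::::
::::::
:ZZZ::
::::::
ZZ:::Z
Z:Z:::
gen 6: :Z::::
:ZZ:::
::Z:::
::::::
ZZ:::Z
::::::
gen 7: :ZZ:::
:ZZ:::
:ZZ:::
ZZ::::
Z:::::
:Z::::
gen 8: Z:::::
Z::Z::
::::::
Z:Z:::
Z:::::
ZZZ:::
gen 9: Z:Z::Z
::::::
:Z::::
:Z::::
Z:Z::Z
Z::::Z
gen 10: ZZ:::Z
ZZ::::
::::::
:ZZ:::
:::::Z
::::Z:
gen 11: :Z:::Z
:Z:::Z
Z:Z:::
::::::
::::::
::::Z:
gen 12: ::::ZZ
:ZZ::Z
ZZ::::
::::::
::::::
::::::
gen 13: Z:::ZZ
:ZZ:ZZ
ZZZ:::
::::::
::::::
::::::
gen 14: ZZ:ZZ:
::Z:Z:
Z:ZZ:Z
:Z::::
::::::
:::::Z

12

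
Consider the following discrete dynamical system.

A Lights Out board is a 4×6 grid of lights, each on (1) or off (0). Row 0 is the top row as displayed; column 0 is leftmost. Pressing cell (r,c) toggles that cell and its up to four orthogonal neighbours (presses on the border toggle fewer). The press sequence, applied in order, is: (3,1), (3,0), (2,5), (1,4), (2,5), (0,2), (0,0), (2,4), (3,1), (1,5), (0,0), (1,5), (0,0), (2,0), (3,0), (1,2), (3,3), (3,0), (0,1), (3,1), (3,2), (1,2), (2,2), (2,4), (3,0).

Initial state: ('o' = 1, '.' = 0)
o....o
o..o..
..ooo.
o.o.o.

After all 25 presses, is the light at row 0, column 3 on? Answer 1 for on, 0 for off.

[0] o....o
o..o..
..ooo.
o.o.o.
[1] o....o
o..o..
.oooo.
.o..o.
[2] o....o
o..o..
ooooo.
o...o.
[3] o....o
o..o.o
oooo.o
o...oo
[4] o...oo
o...o.
oooooo
o...oo
[5] o...oo
o...oo
oooo..
o...o.
[6] oooooo
o.o.oo
oooo..
o...o.
[7] ..oooo
..o.oo
oooo..
o...o.
[8] ..oooo
..o..o
ooo.oo
o.....
[9] ..oooo
..o..o
o.o.oo
.oo...
[10] ..ooo.
..o.o.
o.o.o.
.oo...
[11] ooooo.
o.o.o.
o.o.o.
.oo...
[12] oooooo
o.o..o
o.o.oo
.oo...
[13] ..oooo
..o..o
o.o.oo
.oo...
[14] ..oooo
o.o..o
.oo.oo
ooo...
[15] ..oooo
o.o..o
ooo.oo
..o...
[16] ...ooo
oo.o.o
oo..oo
..o...
[17] ...ooo
oo.o.o
oo.ooo
...oo.
[18] ...ooo
oo.o.o
.o.ooo
oo.oo.
[19] oooooo
o..o.o
.o.ooo
oo.oo.
[20] oooooo
o..o.o
...ooo
..ooo.
[21] oooooo
o..o.o
..oooo
.o..o.
[22] oo.ooo
ooo..o
...ooo
.o..o.
[23] oo.ooo
oo...o
.oo.oo
.oo.o.
[24] oo.ooo
oo..oo
.ooo..
.oo...
[25] oo.ooo
oo..oo
oooo..
o.o...

1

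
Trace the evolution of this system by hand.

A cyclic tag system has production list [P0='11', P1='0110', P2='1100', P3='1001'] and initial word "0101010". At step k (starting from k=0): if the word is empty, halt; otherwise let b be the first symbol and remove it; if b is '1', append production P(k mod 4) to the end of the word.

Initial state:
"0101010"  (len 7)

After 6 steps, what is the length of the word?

gen 0: "0101010"  (len 7)
gen 1: "101010"  (len 6)
gen 2: "010100110"  (len 9)
gen 3: "10100110"  (len 8)
gen 4: "01001101001"  (len 11)
gen 5: "1001101001"  (len 10)
gen 6: "0011010010110"  (len 13)

13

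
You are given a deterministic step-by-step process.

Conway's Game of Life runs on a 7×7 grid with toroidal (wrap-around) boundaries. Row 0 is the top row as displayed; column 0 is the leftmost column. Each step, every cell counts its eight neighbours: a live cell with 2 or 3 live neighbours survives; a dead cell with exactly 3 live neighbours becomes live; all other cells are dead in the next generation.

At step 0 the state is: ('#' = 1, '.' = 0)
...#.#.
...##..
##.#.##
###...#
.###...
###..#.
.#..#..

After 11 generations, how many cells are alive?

step 0: ...#.#.
...##..
##.#.##
###...#
.###...
###..#.
.#..#..
step 1: ..##.#.
#..#...
...#.#.
....##.
...#...
#...#..
##.####
step 2: .....#.
...#..#
...#.##
...#.#.
...#.#.
###....
##.....
step 3: #.....#
......#
..##.##
..##.#.
.#.#..#
#.#...#
#.#...#
step 4: .#...#.
.......
..##.##
##...#.
.#.####
..##.#.
.....#.
step 5: .......
..#.###
###.###
.#.....
.#.#...
..##...
..#..##
step 6: ...##..
..#.#..
..#.#..
...####
.#.#...
.#.##..
..##...
step 7: ....#..
..#.##.
..#....
.....#.
#......
.#..#..
.......
step 8: ...###.
....##.
...###.
.......
.......
.......
.......
step 9: ...#.#.
......#
...#.#.
....#..
.......
.......
....#..
step 10: ....##.
.....##
....##.
....#..
.......
.......
....#..
step 11: ....#.#
......#
....#.#
....##.
.......
.......
....##.

9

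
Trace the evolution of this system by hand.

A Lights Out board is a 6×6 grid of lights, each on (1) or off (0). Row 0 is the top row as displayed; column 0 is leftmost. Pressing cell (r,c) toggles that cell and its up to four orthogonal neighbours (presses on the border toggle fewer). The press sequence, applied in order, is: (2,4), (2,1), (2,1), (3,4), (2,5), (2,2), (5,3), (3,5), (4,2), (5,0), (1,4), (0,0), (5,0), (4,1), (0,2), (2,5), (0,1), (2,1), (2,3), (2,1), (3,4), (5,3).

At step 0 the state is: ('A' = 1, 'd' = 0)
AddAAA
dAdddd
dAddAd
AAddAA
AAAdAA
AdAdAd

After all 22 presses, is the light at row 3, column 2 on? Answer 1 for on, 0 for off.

0

k=0  AddAAA
dAdddd
dAddAd
AAddAA
AAAdAA
AdAdAd
k=1  AddAAA
dAddAd
dAdAdA
AAdddA
AAAdAA
AdAdAd
k=2  AddAAA
ddddAd
AdAAdA
AddddA
AAAdAA
AdAdAd
k=3  AddAAA
dAddAd
dAdAdA
AAdddA
AAAdAA
AdAdAd
k=4  AddAAA
dAddAd
dAdAAA
AAdAAd
AAAddA
AdAdAd
k=5  AddAAA
dAddAA
dAdAdd
AAdAAA
AAAddA
AdAdAd
k=6  AddAAA
dAAdAA
ddAddd
AAAAAA
AAAddA
AdAdAd
k=7  AddAAA
dAAdAA
ddAddd
AAAAAA
AAAAdA
AddAdd
k=8  AddAAA
dAAdAA
ddAddA
AAAAdd
AAAAdd
AddAdd
k=9  AddAAA
dAAdAA
ddAddA
AAdAdd
Addddd
AdAAdd
k=10  AddAAA
dAAdAA
ddAddA
AAdAdd
dddddd
dAAAdd
k=11  AddAdA
dAAAdd
ddAdAA
AAdAdd
dddddd
dAAAdd
k=12  dAdAdA
AAAAdd
ddAdAA
AAdAdd
dddddd
dAAAdd
k=13  dAdAdA
AAAAdd
ddAdAA
AAdAdd
Addddd
AdAAdd
k=14  dAdAdA
AAAAdd
ddAdAA
AddAdd
dAAddd
AAAAdd
k=15  ddAddA
AAdAdd
ddAdAA
AddAdd
dAAddd
AAAAdd
k=16  ddAddA
AAdAdA
ddAddd
AddAdA
dAAddd
AAAAdd
k=17  AAdddA
AddAdA
ddAddd
AddAdA
dAAddd
AAAAdd
k=18  AAdddA
AAdAdA
AAdddd
AAdAdA
dAAddd
AAAAdd
k=19  AAdddA
AAdddA
AAAAAd
AAdddA
dAAddd
AAAAdd
k=20  AAdddA
AddddA
dddAAd
AddddA
dAAddd
AAAAdd
k=21  AAdddA
AddddA
dddAdd
AddAAd
dAAdAd
AAAAdd
k=22  AAdddA
AddddA
dddAdd
AddAAd
dAAAAd
AAddAd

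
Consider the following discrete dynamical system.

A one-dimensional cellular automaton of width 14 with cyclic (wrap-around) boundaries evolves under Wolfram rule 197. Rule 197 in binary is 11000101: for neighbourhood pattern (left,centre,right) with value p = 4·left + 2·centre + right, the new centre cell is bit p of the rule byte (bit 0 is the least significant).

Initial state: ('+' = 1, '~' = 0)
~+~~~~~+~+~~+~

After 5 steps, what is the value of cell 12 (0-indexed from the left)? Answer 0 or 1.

1

[0] ~+~~~~~+~+~~+~
[1] ~+~+++~+~+~~+~
[2] ~+~~++~+~+~~+~
[3] ~+~~~+~+~+~~+~
[4] ~+~+~+~+~+~~+~
[5] ~+~+~+~+~+~~+~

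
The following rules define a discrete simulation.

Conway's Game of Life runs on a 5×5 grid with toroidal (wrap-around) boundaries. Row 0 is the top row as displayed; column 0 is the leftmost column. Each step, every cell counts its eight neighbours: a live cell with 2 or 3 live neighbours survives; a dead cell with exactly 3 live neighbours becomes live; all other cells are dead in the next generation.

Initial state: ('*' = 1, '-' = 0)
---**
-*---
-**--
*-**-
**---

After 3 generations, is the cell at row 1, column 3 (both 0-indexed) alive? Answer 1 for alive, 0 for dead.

0) ---**
-*---
-**--
*-**-
**---
1) -**-*
**-*-
*--*-
*--**
**---
2) ---**
---*-
---*-
--**-
-----
3) ---**
--**-
---**
--**-
--*-*

1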